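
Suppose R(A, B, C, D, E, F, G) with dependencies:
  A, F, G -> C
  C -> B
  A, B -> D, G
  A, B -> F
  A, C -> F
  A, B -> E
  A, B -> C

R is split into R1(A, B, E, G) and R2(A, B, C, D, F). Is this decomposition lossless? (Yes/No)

Common attributes: {A, B}; their closure is {A, B, C, D, E, F, G}.
This includes all of R1, so the common attributes are a superkey of R1 — the join is lossless.

Yes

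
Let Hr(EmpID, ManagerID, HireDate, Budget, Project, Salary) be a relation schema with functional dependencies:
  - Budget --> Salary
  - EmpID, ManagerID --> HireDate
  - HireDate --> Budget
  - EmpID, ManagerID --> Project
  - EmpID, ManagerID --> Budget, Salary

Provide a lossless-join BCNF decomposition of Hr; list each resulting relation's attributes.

{Budget, HireDate}; {Budget, Salary}; {EmpID, HireDate, ManagerID, Project}

Candidate key of the original relation: {EmpID, ManagerID}.
In {Budget, EmpID, HireDate, ManagerID, Project, Salary}, {Budget} is not a superkey ({Budget}⁺ restricted to this set is {Budget, Salary}), so split on Budget --> Salary into {Budget, Salary} and {Budget, EmpID, HireDate, ManagerID, Project}.
{Budget, Salary}: every determinant is a superkey — BCNF.
In {Budget, EmpID, HireDate, ManagerID, Project}, {HireDate} is not a superkey ({HireDate}⁺ restricted to this set is {Budget, HireDate}), so split on HireDate --> Budget into {Budget, HireDate} and {EmpID, HireDate, ManagerID, Project}.
{Budget, HireDate}: every determinant is a superkey — BCNF.
{EmpID, HireDate, ManagerID, Project}: every determinant is a superkey — BCNF.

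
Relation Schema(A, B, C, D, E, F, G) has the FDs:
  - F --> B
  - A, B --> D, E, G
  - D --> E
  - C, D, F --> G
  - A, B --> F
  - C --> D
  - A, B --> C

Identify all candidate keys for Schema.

{A, B}, {A, F}

{A} never appears on the right of any FD, so every key must include it.
{A, B}⁺ = {A, B, C, D, E, F, G} — all of the relation — so {A, B} is a candidate key.
{A, F}⁺ = {A, B, C, D, E, F, G} — all of the relation — so {A, F} is a candidate key.
Any other superkey properly contains one of these, so there are no further candidate keys.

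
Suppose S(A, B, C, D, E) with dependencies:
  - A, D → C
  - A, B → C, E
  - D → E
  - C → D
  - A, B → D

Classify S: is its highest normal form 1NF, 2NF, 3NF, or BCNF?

2NF

Candidate key: {A, B}. Prime attributes: {A, B}.
For A, D → C we have {A, D}⁺ = {A, C, D, E}; {A, D} is not a superkey, so BCNF fails.
Because {C} is non-prime and the left side of A, D → C is not a superkey, the relation is not in 3NF.
No proper subset of a key has a non-prime attribute in its closure, so there is no partial dependency; 2NF holds.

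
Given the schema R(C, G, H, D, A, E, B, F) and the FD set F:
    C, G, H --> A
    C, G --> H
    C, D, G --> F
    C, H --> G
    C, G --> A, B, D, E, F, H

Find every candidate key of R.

{C, G}, {C, H}

{C} never appears on the right of any FD, so every key must include it.
{C, G}⁺ = {A, B, C, D, E, F, G, H}, which is every attribute, so {C, G} is a candidate key.
{C, H}⁺ = {A, B, C, D, E, F, G, H}, which is every attribute, so {C, H} is a candidate key.
Any other superkey properly contains one of these, so there are no further candidate keys.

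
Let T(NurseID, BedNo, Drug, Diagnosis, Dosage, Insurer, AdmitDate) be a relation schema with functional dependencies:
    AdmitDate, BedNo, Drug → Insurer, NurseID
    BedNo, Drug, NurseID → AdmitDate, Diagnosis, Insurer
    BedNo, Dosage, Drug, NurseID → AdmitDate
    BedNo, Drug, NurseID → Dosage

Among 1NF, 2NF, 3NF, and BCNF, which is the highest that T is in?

BCNF

Candidate keys: {AdmitDate, BedNo, Drug}, {BedNo, Drug, NurseID}. Prime attributes: {AdmitDate, BedNo, Drug, NurseID}.
Each dependency's left side is a superkey — BCNF holds.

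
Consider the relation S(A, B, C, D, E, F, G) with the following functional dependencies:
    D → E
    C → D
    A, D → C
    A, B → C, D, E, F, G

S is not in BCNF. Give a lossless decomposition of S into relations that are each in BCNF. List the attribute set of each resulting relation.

Candidate key of the original relation: {A, B}.
In {A, B, C, D, E, F, G}, {D} is not a superkey ({D}⁺ restricted to this set is {D, E}), so split on D → E into {D, E} and {A, B, C, D, F, G}.
{D, E} has no BCNF violation.
In {A, B, C, D, F, G}, {C} is not a superkey ({C}⁺ restricted to this set is {C, D}), so split on C → D into {C, D} and {A, B, C, F, G}.
{C, D} has no BCNF violation.
{A, B, C, F, G} has no BCNF violation.

{A, B, C, F, G}; {C, D}; {D, E}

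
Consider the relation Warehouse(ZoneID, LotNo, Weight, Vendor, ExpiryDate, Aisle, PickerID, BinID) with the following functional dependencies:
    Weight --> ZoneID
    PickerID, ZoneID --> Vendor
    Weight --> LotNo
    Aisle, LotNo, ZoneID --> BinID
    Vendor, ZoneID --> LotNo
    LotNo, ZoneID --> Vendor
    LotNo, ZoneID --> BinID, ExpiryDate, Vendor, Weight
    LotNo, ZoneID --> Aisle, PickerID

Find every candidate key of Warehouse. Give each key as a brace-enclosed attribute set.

{Weight}⁺ = {Aisle, BinID, ExpiryDate, LotNo, PickerID, Vendor, Weight, ZoneID} — all of the relation — so {Weight} is a candidate key.
{LotNo, ZoneID}⁺ = {Aisle, BinID, ExpiryDate, LotNo, PickerID, Vendor, Weight, ZoneID} — all of the relation — so {LotNo, ZoneID} is a candidate key.
{PickerID, ZoneID}⁺ = {Aisle, BinID, ExpiryDate, LotNo, PickerID, Vendor, Weight, ZoneID} — all of the relation — so {PickerID, ZoneID} is a candidate key.
{Vendor, ZoneID}⁺ = {Aisle, BinID, ExpiryDate, LotNo, PickerID, Vendor, Weight, ZoneID} — all of the relation — so {Vendor, ZoneID} is a candidate key.
Any other superkey properly contains one of these, so there are no further candidate keys.

{LotNo, ZoneID}, {PickerID, ZoneID}, {Vendor, ZoneID}, {Weight}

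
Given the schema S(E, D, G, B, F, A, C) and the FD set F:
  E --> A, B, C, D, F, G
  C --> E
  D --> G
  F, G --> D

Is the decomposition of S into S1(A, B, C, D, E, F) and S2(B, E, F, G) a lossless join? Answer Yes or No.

Yes

S1 ∩ S2 = {B, E, F}; its closure under F is {A, B, C, D, E, F, G}.
S1 is contained in that closure, so S1 ∩ S2 --> S1 holds and the join is lossless.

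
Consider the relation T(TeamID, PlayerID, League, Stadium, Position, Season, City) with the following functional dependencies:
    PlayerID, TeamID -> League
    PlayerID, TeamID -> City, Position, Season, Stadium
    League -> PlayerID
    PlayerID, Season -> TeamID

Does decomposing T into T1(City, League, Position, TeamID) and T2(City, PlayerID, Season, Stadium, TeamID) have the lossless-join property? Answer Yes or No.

The shared attributes are {City, TeamID} and {City, TeamID}⁺ = {City, TeamID}.
T1 ⊄ {City, TeamID} and T2 ⊄ {City, TeamID}, so the split is lossy.

No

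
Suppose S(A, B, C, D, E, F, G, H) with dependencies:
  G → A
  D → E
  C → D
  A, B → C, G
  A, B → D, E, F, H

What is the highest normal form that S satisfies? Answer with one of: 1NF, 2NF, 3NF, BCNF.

2NF

Candidate keys: {A, B}, {B, G}. Prime attributes: {A, B, G}.
G → A breaks BCNF: {G}⁺ = {A, G}, so {G} is not a superkey.
Because {E} is non-prime and the left side of D → E is not a superkey, the relation is not in 3NF.
No proper subset of a key has a non-prime attribute in its closure, so there is no partial dependency; 2NF holds.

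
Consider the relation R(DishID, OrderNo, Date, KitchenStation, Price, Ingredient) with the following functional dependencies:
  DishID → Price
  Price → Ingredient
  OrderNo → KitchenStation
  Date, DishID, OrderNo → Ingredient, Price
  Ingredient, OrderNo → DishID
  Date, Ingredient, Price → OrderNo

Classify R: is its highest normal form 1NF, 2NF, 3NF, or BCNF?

1NF

Candidate keys: {Date, DishID}, {Date, Ingredient, OrderNo}, {Date, Price}. Prime attributes: {Date, DishID, Ingredient, OrderNo, Price}.
DishID → Price breaks BCNF: {DishID}⁺ = {DishID, Ingredient, Price}, so {DishID} is not a superkey.
OrderNo → KitchenStation has non-prime {KitchenStation} on the right and a non-superkey on the left, so 3NF fails.
Since {OrderNo} ⊂ {Date, Ingredient, OrderNo} and {OrderNo}⁺ ⊇ {KitchenStation} with {KitchenStation} non-prime, there is a partial dependency; 2NF fails.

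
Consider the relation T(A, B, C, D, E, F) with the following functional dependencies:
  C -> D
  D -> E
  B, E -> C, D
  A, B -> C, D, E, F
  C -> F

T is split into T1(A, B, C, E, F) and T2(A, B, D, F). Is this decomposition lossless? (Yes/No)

Common attributes: {A, B, F}; their closure is {A, B, C, D, E, F}.
T1 is contained in that closure, so T1 ∩ T2 -> T1 holds and the join is lossless.

Yes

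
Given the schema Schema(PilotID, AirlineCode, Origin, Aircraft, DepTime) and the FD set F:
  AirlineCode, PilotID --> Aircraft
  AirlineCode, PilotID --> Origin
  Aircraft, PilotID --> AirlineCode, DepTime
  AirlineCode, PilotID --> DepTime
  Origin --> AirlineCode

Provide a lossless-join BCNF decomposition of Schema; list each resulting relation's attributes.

Candidate keys of the original relation: {Aircraft, PilotID}, {AirlineCode, PilotID}, {Origin, PilotID}.
{Aircraft, AirlineCode, DepTime, Origin, PilotID}: {Origin} determines {AirlineCode, Origin} here but is not a superkey — split on Origin --> AirlineCode, giving {AirlineCode, Origin} and {Aircraft, DepTime, Origin, PilotID}.
{AirlineCode, Origin}: every determinant is a superkey — BCNF.
{Aircraft, DepTime, Origin, PilotID}: every determinant is a superkey — BCNF.

{Aircraft, DepTime, Origin, PilotID}; {AirlineCode, Origin}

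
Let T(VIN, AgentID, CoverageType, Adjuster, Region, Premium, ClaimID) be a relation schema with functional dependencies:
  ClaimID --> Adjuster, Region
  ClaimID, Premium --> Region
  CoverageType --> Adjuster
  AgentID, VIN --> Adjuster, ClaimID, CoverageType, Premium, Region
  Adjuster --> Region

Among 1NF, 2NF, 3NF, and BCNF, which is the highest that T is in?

Candidate key: {AgentID, VIN}. Prime attributes: {AgentID, VIN}.
ClaimID --> Adjuster, Region: {ClaimID}⁺ = {Adjuster, ClaimID, Region}, which is not all of the attributes, so the left side is not a superkey — BCNF is violated.
Because {Adjuster, Region} are non-prime and the left side of ClaimID --> Adjuster, Region is not a superkey, the relation is not in 3NF.
No non-prime attribute depends on a proper subset of any candidate key, so 2NF holds.

2NF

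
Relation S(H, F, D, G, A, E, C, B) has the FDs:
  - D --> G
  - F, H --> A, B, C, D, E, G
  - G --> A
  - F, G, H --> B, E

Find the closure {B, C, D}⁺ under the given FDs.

{A, B, C, D, G}

Start with {B, C, D}.
D --> G applies; add {G} → now {B, C, D, G}.
G --> A applies; add {A} → now {A, B, C, D, G}.
No further FD applies.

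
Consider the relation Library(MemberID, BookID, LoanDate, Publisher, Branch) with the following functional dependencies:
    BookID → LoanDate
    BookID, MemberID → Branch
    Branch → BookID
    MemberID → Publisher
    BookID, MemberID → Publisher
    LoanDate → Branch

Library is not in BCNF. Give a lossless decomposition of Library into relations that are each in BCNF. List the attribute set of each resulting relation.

Candidate keys of the original relation: {BookID, MemberID}, {Branch, MemberID}, {LoanDate, MemberID}.
Within {BookID, Branch, LoanDate, MemberID, Publisher}: {BookID}⁺ ∩ {BookID, Branch, LoanDate, MemberID, Publisher} = {BookID, Branch, LoanDate}, not the whole set, so BookID → Branch, LoanDate violates BCNF; decompose into {BookID, Branch, LoanDate} and {BookID, MemberID, Publisher}.
{BookID, Branch, LoanDate}: every determinant is a superkey — BCNF.
Within {BookID, MemberID, Publisher}: {MemberID}⁺ ∩ {BookID, MemberID, Publisher} = {MemberID, Publisher}, not the whole set, so MemberID → Publisher violates BCNF; decompose into {MemberID, Publisher} and {BookID, MemberID}.
{MemberID, Publisher}: every determinant is a superkey — BCNF.
{BookID, MemberID}: every determinant is a superkey — BCNF.

{BookID, Branch, LoanDate}; {BookID, MemberID}; {MemberID, Publisher}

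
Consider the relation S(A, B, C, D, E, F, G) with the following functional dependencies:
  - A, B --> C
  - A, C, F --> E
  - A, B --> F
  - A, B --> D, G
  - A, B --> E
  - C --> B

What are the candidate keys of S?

Attributes never on any right-hand side: {A} — every candidate key must contain it.
{A, B}⁺ = {A, B, C, D, E, F, G}, which is every attribute, so {A, B} is a candidate key.
{A, C}⁺ = {A, B, C, D, E, F, G}, which is every attribute, so {A, C} is a candidate key.
No proper subset of any of these is a key, and no other minimal superkey exists.

{A, B}, {A, C}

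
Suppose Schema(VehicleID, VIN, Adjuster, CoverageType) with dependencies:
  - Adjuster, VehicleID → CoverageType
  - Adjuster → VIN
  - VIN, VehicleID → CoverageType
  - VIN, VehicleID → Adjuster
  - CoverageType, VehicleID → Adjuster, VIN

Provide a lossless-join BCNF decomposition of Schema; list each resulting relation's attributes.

Candidate keys of the original relation: {Adjuster, VehicleID}, {CoverageType, VehicleID}, {VIN, VehicleID}.
In {Adjuster, CoverageType, VIN, VehicleID}, {Adjuster} is not a superkey ({Adjuster}⁺ restricted to this set is {Adjuster, VIN}), so split on Adjuster → VIN into {Adjuster, VIN} and {Adjuster, CoverageType, VehicleID}.
{Adjuster, VIN} has no BCNF violation.
{Adjuster, CoverageType, VehicleID} has no BCNF violation.

{Adjuster, CoverageType, VehicleID}; {Adjuster, VIN}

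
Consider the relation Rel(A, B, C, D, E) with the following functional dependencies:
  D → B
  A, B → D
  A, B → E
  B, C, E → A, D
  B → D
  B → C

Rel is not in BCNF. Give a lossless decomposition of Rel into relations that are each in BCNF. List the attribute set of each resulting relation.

Candidate keys of the original relation: {A, B}, {A, D}, {B, E}, {D, E}.
Within {A, B, C, D, E}: {D}⁺ ∩ {A, B, C, D, E} = {B, C, D}, not the whole set, so D → B, C violates BCNF; decompose into {B, C, D} and {A, D, E}.
{B, C, D} has no BCNF violation.
{A, D, E} has no BCNF violation.

{A, D, E}; {B, C, D}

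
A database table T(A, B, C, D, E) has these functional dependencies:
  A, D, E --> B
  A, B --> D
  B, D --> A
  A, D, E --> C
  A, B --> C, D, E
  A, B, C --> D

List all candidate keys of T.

{A, B}, {A, D, E}, {B, D}

{A, B}⁺ = {A, B, C, D, E}, which is every attribute, so {A, B} is a candidate key.
{B, D}⁺ = {A, B, C, D, E}, which is every attribute, so {B, D} is a candidate key.
{A, D, E}⁺ = {A, B, C, D, E}, which is every attribute, so {A, D, E} is a candidate key.
No proper subset of any of these is a key, and no other minimal superkey exists.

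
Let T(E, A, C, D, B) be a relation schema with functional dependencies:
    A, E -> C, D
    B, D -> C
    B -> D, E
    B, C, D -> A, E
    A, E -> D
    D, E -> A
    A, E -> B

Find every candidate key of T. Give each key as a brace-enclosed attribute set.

{B}⁺ = {A, B, C, D, E} — all of the relation — so {B} is a candidate key.
{A, E}⁺ = {A, B, C, D, E} — all of the relation — so {A, E} is a candidate key.
{D, E}⁺ = {A, B, C, D, E} — all of the relation — so {D, E} is a candidate key.
No proper subset of any of these is a key, and no other minimal superkey exists.

{A, E}, {B}, {D, E}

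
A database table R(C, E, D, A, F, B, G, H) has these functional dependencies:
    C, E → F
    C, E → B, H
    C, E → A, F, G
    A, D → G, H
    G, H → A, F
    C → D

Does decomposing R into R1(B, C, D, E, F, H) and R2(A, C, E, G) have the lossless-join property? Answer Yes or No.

Yes

R1 ∩ R2 = {C, E}; its closure under F is {A, B, C, D, E, F, G, H}.
Since R1 ⊆ {A, B, C, D, E, F, G, H}, the intersection is a superkey of R1; the decomposition is lossless.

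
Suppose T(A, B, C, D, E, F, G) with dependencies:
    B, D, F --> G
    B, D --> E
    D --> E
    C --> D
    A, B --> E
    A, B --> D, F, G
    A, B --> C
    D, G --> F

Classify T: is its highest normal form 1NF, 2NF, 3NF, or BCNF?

2NF

Candidate key: {A, B}. Prime attributes: {A, B}.
B, D, F --> G breaks BCNF: {B, D, F}⁺ = {B, D, E, F, G}, so {B, D, F} is not a superkey.
B, D, F --> G determines the non-prime attribute {G} from a non-superkey — 3NF is violated.
No proper subset of a key has a non-prime attribute in its closure, so there is no partial dependency; 2NF holds.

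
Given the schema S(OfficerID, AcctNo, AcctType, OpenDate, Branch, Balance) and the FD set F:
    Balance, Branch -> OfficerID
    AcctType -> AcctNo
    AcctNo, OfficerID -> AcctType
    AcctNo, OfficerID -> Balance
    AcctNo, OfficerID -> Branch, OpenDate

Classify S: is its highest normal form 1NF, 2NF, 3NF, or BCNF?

3NF

Candidate keys: {AcctNo, Balance, Branch}, {AcctNo, OfficerID}, {AcctType, Balance, Branch}, {AcctType, OfficerID}. Prime attributes: {AcctNo, AcctType, Balance, Branch, OfficerID}.
Balance, Branch -> OfficerID breaks BCNF: {Balance, Branch}⁺ = {Balance, Branch, OfficerID}, so {Balance, Branch} is not a superkey.
But every attribute on its right side ({OfficerID}) is prime, and the same holds for every other non-superkey FD, so 3NF still holds.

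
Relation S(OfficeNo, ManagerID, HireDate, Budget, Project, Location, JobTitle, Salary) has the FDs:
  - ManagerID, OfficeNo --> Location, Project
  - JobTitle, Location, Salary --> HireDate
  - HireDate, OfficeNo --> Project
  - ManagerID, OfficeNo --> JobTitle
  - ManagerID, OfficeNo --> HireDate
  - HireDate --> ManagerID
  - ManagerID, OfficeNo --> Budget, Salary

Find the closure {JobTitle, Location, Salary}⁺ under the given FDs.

Start with {JobTitle, Location, Salary}.
JobTitle, Location, Salary --> HireDate applies; add {HireDate} → now {HireDate, JobTitle, Location, Salary}.
HireDate --> ManagerID applies; add {ManagerID} → now {HireDate, JobTitle, Location, ManagerID, Salary}.
No further FD applies.

{HireDate, JobTitle, Location, ManagerID, Salary}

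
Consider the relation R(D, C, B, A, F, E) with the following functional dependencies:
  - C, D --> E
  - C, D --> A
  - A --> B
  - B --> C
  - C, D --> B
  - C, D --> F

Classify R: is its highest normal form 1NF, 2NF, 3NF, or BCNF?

Candidate keys: {A, D}, {B, D}, {C, D}. Prime attributes: {A, B, C, D}.
A --> B breaks BCNF: {A}⁺ = {A, B, C}, so {A} is not a superkey.
Since {B} ⊆ prime attributes and every other non-superkey FD also has a prime right side, the schema is in 3NF.

3NF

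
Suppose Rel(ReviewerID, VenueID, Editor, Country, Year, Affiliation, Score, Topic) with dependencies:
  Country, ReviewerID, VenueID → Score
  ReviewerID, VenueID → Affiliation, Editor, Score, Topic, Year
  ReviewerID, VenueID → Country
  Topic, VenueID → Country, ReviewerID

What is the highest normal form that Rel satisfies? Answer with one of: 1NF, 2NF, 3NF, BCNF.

BCNF

Candidate keys: {ReviewerID, VenueID}, {Topic, VenueID}. Prime attributes: {ReviewerID, Topic, VenueID}.
Each dependency's left side is a superkey — BCNF holds.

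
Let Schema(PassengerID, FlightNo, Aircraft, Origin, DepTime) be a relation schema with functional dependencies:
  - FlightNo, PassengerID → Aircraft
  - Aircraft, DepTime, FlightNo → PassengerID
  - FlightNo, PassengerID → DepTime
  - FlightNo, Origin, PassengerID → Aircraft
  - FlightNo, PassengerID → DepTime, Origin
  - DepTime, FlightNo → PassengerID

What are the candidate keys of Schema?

{DepTime, FlightNo}, {FlightNo, PassengerID}

Attributes never on any right-hand side: {FlightNo} — every candidate key must contain it.
{DepTime, FlightNo}⁺ = {Aircraft, DepTime, FlightNo, Origin, PassengerID} — all of the relation — so {DepTime, FlightNo} is a candidate key.
{FlightNo, PassengerID}⁺ = {Aircraft, DepTime, FlightNo, Origin, PassengerID} — all of the relation — so {FlightNo, PassengerID} is a candidate key.
These are minimal and exhaustive — every other superkey contains one of them.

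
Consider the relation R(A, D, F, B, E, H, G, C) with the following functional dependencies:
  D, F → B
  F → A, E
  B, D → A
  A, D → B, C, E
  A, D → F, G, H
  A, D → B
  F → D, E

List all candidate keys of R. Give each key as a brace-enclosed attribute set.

{A, D}, {B, D}, {F}

{F}⁺ = {A, B, C, D, E, F, G, H} — all of the relation — so {F} is a candidate key.
{A, D}⁺ = {A, B, C, D, E, F, G, H} — all of the relation — so {A, D} is a candidate key.
{B, D}⁺ = {A, B, C, D, E, F, G, H} — all of the relation — so {B, D} is a candidate key.
Any other superkey properly contains one of these, so there are no further candidate keys.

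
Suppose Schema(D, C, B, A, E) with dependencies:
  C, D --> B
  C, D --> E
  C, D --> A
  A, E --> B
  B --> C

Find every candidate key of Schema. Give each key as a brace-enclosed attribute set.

{A, D, E}, {B, D}, {C, D}

{D} never appears on the right of any FD, so every key must include it.
{B, D}⁺ = {A, B, C, D, E}, which is every attribute, so {B, D} is a candidate key.
{C, D}⁺ = {A, B, C, D, E}, which is every attribute, so {C, D} is a candidate key.
{A, D, E}⁺ = {A, B, C, D, E}, which is every attribute, so {A, D, E} is a candidate key.
Any other superkey properly contains one of these, so there are no further candidate keys.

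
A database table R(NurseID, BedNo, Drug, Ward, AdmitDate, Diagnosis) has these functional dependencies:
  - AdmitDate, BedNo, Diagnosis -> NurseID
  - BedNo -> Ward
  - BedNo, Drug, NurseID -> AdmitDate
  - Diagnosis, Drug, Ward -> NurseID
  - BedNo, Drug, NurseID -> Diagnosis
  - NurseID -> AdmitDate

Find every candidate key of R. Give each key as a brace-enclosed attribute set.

{BedNo, Diagnosis, Drug}, {BedNo, Drug, NurseID}

No FD produces {BedNo, Drug}, so they must be in every candidate key.
{BedNo, Diagnosis, Drug} is a candidate key since {BedNo, Diagnosis, Drug}⁺ = {AdmitDate, BedNo, Diagnosis, Drug, NurseID, Ward} covers every attribute.
{BedNo, Drug, NurseID} is a candidate key since {BedNo, Drug, NurseID}⁺ = {AdmitDate, BedNo, Diagnosis, Drug, NurseID, Ward} covers every attribute.
Any other superkey properly contains one of these, so there are no further candidate keys.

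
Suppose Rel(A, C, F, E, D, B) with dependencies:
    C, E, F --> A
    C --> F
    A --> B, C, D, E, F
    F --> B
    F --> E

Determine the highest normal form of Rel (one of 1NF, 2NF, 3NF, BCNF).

2NF

Candidate keys: {A}, {C}. Prime attributes: {A, C}.
F --> B breaks BCNF: {F}⁺ = {B, E, F}, so {F} is not a superkey.
F --> B has non-prime {B} on the right and a non-superkey on the left, so 3NF fails.
All keys have size 1, which rules out partial dependencies — 2NF is satisfied.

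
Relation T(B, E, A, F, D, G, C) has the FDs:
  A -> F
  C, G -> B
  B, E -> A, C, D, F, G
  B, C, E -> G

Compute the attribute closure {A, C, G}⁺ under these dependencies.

Start with {A, C, G}.
A -> F applies; add {F} → now {A, C, F, G}.
C, G -> B applies; add {B} → now {A, B, C, F, G}.
No further FD applies.

{A, B, C, F, G}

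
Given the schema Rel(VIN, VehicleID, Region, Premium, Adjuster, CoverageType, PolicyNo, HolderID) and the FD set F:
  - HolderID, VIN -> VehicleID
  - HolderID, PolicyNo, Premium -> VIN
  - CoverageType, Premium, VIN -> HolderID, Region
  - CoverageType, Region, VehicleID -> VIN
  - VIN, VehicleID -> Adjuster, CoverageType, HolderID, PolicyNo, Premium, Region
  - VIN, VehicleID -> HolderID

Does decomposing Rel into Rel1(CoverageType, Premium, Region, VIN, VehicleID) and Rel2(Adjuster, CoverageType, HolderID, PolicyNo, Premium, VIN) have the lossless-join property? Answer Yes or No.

Yes

Rel1 ∩ Rel2 = {CoverageType, Premium, VIN}; its closure under F is {Adjuster, CoverageType, HolderID, PolicyNo, Premium, Region, VIN, VehicleID}.
Since Rel1 ⊆ {Adjuster, CoverageType, HolderID, PolicyNo, Premium, Region, VIN, VehicleID}, the intersection is a superkey of Rel1; the decomposition is lossless.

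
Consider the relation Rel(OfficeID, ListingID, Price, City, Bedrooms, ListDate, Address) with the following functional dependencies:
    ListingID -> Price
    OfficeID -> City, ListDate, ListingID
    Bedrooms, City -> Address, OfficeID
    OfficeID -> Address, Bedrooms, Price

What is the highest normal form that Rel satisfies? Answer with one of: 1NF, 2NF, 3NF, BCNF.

Candidate keys: {Bedrooms, City}, {OfficeID}. Prime attributes: {Bedrooms, City, OfficeID}.
For ListingID -> Price we have {ListingID}⁺ = {ListingID, Price}; {ListingID} is not a superkey, so BCNF fails.
Because {Price} is non-prime and the left side of ListingID -> Price is not a superkey, the relation is not in 3NF.
Checking every proper subset of each key, none determines a non-prime attribute — 2NF is satisfied.

2NF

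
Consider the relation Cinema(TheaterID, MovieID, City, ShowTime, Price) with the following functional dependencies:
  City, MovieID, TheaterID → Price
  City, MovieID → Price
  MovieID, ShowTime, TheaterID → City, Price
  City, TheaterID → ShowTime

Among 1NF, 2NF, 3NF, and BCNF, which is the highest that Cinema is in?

1NF

Candidate keys: {City, MovieID, TheaterID}, {MovieID, ShowTime, TheaterID}. Prime attributes: {City, MovieID, ShowTime, TheaterID}.
City, MovieID → Price breaks BCNF: {City, MovieID}⁺ = {City, MovieID, Price}, so {City, MovieID} is not a superkey.
Because {Price} is non-prime and the left side of City, MovieID → Price is not a superkey, the relation is not in 3NF.
{City, MovieID} is a proper subset of the key {City, MovieID, TheaterID}, and {City, MovieID}⁺ contains the non-prime attribute {Price} — a partial dependency, so 2NF is violated.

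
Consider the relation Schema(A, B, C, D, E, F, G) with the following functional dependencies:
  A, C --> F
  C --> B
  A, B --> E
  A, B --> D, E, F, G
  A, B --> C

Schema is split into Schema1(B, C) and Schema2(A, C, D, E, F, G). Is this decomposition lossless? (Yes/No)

Schema1 ∩ Schema2 = {C}; its closure under F is {B, C}.
Schema1 is contained in that closure, so Schema1 ∩ Schema2 --> Schema1 holds and the join is lossless.

Yes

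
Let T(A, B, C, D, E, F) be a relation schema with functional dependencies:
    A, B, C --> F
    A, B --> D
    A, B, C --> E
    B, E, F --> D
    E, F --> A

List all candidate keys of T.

{A, B, C}, {B, C, E, F}

{B, C} never appear on the right of any FD, so every key must include all of them.
{A, B, C} is a candidate key since {A, B, C}⁺ = {A, B, C, D, E, F} covers every attribute.
{B, C, E, F} is a candidate key since {B, C, E, F}⁺ = {A, B, C, D, E, F} covers every attribute.
Any other superkey properly contains one of these, so there are no further candidate keys.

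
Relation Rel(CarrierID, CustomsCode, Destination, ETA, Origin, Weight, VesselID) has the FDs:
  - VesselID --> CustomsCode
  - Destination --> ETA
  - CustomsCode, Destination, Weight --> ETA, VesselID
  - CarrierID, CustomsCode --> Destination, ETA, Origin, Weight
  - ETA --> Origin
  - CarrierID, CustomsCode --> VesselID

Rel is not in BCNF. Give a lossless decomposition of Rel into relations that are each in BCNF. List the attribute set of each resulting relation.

{CarrierID, Destination, VesselID, Weight}; {CustomsCode, VesselID}; {Destination, ETA}; {ETA, Origin}

Candidate keys of the original relation: {CarrierID, CustomsCode}, {CarrierID, VesselID}.
In {CarrierID, CustomsCode, Destination, ETA, Origin, VesselID, Weight}, {VesselID} is not a superkey ({VesselID}⁺ restricted to this set is {CustomsCode, VesselID}), so split on VesselID --> CustomsCode into {CustomsCode, VesselID} and {CarrierID, Destination, ETA, Origin, VesselID, Weight}.
{CustomsCode, VesselID} has no BCNF violation.
In {CarrierID, Destination, ETA, Origin, VesselID, Weight}, {Destination} is not a superkey ({Destination}⁺ restricted to this set is {Destination, ETA, Origin}), so split on Destination --> ETA, Origin into {Destination, ETA, Origin} and {CarrierID, Destination, VesselID, Weight}.
In {Destination, ETA, Origin}, {ETA} is not a superkey ({ETA}⁺ restricted to this set is {ETA, Origin}), so split on ETA --> Origin into {ETA, Origin} and {Destination, ETA}.
{ETA, Origin} has no BCNF violation.
{Destination, ETA} has no BCNF violation.
{CarrierID, Destination, VesselID, Weight} has no BCNF violation.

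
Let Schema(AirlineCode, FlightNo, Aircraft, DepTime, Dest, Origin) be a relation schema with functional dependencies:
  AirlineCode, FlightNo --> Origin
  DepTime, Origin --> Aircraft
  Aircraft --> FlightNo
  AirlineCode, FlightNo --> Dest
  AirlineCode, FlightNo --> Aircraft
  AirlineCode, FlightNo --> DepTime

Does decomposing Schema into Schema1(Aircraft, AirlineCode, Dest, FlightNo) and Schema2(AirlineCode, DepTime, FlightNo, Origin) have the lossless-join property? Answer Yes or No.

The shared attributes are {AirlineCode, FlightNo} and {AirlineCode, FlightNo}⁺ = {Aircraft, AirlineCode, DepTime, Dest, FlightNo, Origin}.
Schema1 is contained in that closure, so Schema1 ∩ Schema2 --> Schema1 holds and the join is lossless.

Yes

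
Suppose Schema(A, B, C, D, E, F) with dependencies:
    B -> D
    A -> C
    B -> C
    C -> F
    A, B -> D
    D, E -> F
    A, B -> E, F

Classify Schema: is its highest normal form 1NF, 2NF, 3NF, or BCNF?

Candidate key: {A, B}. Prime attributes: {A, B}.
B -> D: {B}⁺ = {B, C, D, F}, which is not all of the attributes, so the left side is not a superkey — BCNF is violated.
Because {D} is non-prime and the left side of B -> D is not a superkey, the relation is not in 3NF.
{A} is a proper subset of the key {A, B}, and {A}⁺ contains the non-prime attributes {C, F} — a partial dependency, so 2NF is violated.

1NF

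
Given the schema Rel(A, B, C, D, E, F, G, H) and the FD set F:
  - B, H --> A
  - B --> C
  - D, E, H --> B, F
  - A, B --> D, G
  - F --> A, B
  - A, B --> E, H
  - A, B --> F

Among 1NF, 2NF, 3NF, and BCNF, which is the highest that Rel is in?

1NF

Candidate keys: {A, B}, {B, H}, {D, E, H}, {F}. Prime attributes: {A, B, D, E, F, H}.
B --> C breaks BCNF: {B}⁺ = {B, C}, so {B} is not a superkey.
B --> C determines the non-prime attribute {C} from a non-superkey — 3NF is violated.
{B} is a proper subset of the key {A, B}, and {B}⁺ contains the non-prime attribute {C} — a partial dependency, so 2NF is violated.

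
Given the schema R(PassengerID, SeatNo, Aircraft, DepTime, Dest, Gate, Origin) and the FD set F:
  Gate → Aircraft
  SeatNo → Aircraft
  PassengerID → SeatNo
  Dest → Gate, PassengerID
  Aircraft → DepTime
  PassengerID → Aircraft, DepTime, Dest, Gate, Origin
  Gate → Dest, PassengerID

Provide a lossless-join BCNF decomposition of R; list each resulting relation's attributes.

Candidate keys of the original relation: {Dest}, {Gate}, {PassengerID}.
Within {Aircraft, DepTime, Dest, Gate, Origin, PassengerID, SeatNo}: {SeatNo}⁺ ∩ {Aircraft, DepTime, Dest, Gate, Origin, PassengerID, SeatNo} = {Aircraft, DepTime, SeatNo}, not the whole set, so SeatNo → Aircraft, DepTime violates BCNF; decompose into {Aircraft, DepTime, SeatNo} and {Dest, Gate, Origin, PassengerID, SeatNo}.
Within {Aircraft, DepTime, SeatNo}: {Aircraft}⁺ ∩ {Aircraft, DepTime, SeatNo} = {Aircraft, DepTime}, not the whole set, so Aircraft → DepTime violates BCNF; decompose into {Aircraft, DepTime} and {Aircraft, SeatNo}.
{Aircraft, DepTime}: every determinant is a superkey — BCNF.
{Aircraft, SeatNo}: every determinant is a superkey — BCNF.
{Dest, Gate, Origin, PassengerID, SeatNo}: every determinant is a superkey — BCNF.

{Aircraft, DepTime}; {Aircraft, SeatNo}; {Dest, Gate, Origin, PassengerID, SeatNo}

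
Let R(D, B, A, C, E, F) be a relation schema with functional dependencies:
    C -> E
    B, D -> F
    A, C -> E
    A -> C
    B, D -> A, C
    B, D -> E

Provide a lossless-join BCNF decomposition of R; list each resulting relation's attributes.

{A, B, D, F}; {A, C}; {C, E}

Candidate key of the original relation: {B, D}.
{A, B, C, D, E, F}: {C} determines {C, E} here but is not a superkey — split on C -> E, giving {C, E} and {A, B, C, D, F}.
{C, E} has no BCNF violation.
{A, B, C, D, F}: {A} determines {A, C} here but is not a superkey — split on A -> C, giving {A, C} and {A, B, D, F}.
{A, C} has no BCNF violation.
{A, B, D, F} has no BCNF violation.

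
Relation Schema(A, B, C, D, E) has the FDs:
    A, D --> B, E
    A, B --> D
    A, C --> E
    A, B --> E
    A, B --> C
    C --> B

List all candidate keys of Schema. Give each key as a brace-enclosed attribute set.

{A} never appears on the right of any FD, so every key must include it.
{A, B} is a candidate key since {A, B}⁺ = {A, B, C, D, E} covers every attribute.
{A, C} is a candidate key since {A, C}⁺ = {A, B, C, D, E} covers every attribute.
{A, D} is a candidate key since {A, D}⁺ = {A, B, C, D, E} covers every attribute.
Any other superkey properly contains one of these, so there are no further candidate keys.

{A, B}, {A, C}, {A, D}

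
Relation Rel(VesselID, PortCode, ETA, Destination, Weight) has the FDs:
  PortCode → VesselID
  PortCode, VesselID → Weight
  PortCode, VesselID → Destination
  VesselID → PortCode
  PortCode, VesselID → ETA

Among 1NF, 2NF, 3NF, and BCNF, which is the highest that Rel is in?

BCNF

Candidate keys: {PortCode}, {VesselID}. Prime attributes: {PortCode, VesselID}.
Each dependency's left side is a superkey — BCNF holds.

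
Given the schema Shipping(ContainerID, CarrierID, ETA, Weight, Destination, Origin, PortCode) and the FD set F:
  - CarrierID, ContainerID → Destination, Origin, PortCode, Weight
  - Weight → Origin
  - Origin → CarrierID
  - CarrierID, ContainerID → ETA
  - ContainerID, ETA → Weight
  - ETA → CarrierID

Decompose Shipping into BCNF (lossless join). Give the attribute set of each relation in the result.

{CarrierID, Origin}; {ContainerID, Destination, ETA, PortCode, Weight}; {Origin, Weight}

Candidate keys of the original relation: {CarrierID, ContainerID}, {ContainerID, ETA}, {ContainerID, Origin}, {ContainerID, Weight}.
In {CarrierID, ContainerID, Destination, ETA, Origin, PortCode, Weight}, {Weight} is not a superkey ({Weight}⁺ restricted to this set is {CarrierID, Origin, Weight}), so split on Weight → CarrierID, Origin into {CarrierID, Origin, Weight} and {ContainerID, Destination, ETA, PortCode, Weight}.
In {CarrierID, Origin, Weight}, {Origin} is not a superkey ({Origin}⁺ restricted to this set is {CarrierID, Origin}), so split on Origin → CarrierID into {CarrierID, Origin} and {Origin, Weight}.
{CarrierID, Origin}: every determinant is a superkey — BCNF.
{Origin, Weight}: every determinant is a superkey — BCNF.
{ContainerID, Destination, ETA, PortCode, Weight}: every determinant is a superkey — BCNF.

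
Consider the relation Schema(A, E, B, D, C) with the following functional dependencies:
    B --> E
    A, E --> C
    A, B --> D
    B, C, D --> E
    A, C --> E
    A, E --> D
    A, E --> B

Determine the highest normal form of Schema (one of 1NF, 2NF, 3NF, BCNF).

3NF

Candidate keys: {A, B}, {A, C}, {A, E}. Prime attributes: {A, B, C, E}.
B --> E: {B}⁺ = {B, E}, which is not all of the attributes, so the left side is not a superkey — BCNF is violated.
Since {E} ⊆ prime attributes and every other non-superkey FD also has a prime right side, the schema is in 3NF.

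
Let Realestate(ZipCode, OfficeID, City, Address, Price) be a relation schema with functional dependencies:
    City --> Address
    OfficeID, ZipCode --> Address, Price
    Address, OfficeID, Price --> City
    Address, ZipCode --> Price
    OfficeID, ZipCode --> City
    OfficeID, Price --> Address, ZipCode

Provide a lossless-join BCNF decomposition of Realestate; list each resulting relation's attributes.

{Address, City}; {City, OfficeID, ZipCode}; {City, Price, ZipCode}

Candidate keys of the original relation: {OfficeID, Price}, {OfficeID, ZipCode}.
In {Address, City, OfficeID, Price, ZipCode}, {City} is not a superkey ({City}⁺ restricted to this set is {Address, City}), so split on City --> Address into {Address, City} and {City, OfficeID, Price, ZipCode}.
{Address, City} has no BCNF violation.
In {City, OfficeID, Price, ZipCode}, {City, ZipCode} is not a superkey ({City, ZipCode}⁺ restricted to this set is {City, Price, ZipCode}), so split on City, ZipCode --> Price into {City, Price, ZipCode} and {City, OfficeID, ZipCode}.
{City, Price, ZipCode} has no BCNF violation.
{City, OfficeID, ZipCode} has no BCNF violation.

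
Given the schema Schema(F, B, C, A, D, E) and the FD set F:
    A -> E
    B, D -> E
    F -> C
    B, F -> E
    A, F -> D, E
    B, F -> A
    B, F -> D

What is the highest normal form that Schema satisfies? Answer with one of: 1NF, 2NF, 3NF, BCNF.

1NF

Candidate key: {B, F}. Prime attributes: {B, F}.
A -> E breaks BCNF: {A}⁺ = {A, E}, so {A} is not a superkey.
A -> E determines the non-prime attribute {E} from a non-superkey — 3NF is violated.
{F} is a proper subset of the key {B, F}, and {F}⁺ contains the non-prime attribute {C} — a partial dependency, so 2NF is violated.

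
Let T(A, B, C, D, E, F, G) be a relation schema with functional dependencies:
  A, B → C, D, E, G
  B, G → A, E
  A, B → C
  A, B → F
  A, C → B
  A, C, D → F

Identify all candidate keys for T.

Closure of {A, B} is {A, B, C, D, E, F, G}, the whole schema; {A, B} is a candidate key.
Closure of {A, C} is {A, B, C, D, E, F, G}, the whole schema; {A, C} is a candidate key.
Closure of {B, G} is {A, B, C, D, E, F, G}, the whole schema; {B, G} is a candidate key.
These are minimal and exhaustive — every other superkey contains one of them.

{A, B}, {A, C}, {B, G}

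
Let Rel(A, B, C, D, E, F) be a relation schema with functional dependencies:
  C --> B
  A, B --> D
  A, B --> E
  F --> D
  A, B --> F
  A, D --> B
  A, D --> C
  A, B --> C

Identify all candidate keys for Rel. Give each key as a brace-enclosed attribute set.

{A, B}, {A, C}, {A, D}, {A, F}

Attributes never on any right-hand side: {A} — every candidate key must contain it.
{A, B} is a candidate key since {A, B}⁺ = {A, B, C, D, E, F} covers every attribute.
{A, C} is a candidate key since {A, C}⁺ = {A, B, C, D, E, F} covers every attribute.
{A, D} is a candidate key since {A, D}⁺ = {A, B, C, D, E, F} covers every attribute.
{A, F} is a candidate key since {A, F}⁺ = {A, B, C, D, E, F} covers every attribute.
Any other superkey properly contains one of these, so there are no further candidate keys.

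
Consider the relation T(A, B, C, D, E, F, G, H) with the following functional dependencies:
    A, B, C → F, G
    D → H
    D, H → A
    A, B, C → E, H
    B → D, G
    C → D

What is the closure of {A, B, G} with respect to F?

Start with {A, B, G}.
B → D, G applies; add {D} → now {A, B, D, G}.
D → H applies; add {H} → now {A, B, D, G, H}.
No further FD applies.

{A, B, D, G, H}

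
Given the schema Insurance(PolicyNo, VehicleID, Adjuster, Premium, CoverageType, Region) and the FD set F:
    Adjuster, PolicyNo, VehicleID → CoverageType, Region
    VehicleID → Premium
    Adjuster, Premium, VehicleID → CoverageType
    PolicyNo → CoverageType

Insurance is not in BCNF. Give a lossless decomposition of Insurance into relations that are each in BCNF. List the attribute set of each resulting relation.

{Adjuster, PolicyNo, Region, VehicleID}; {CoverageType, PolicyNo}; {Premium, VehicleID}

Candidate key of the original relation: {Adjuster, PolicyNo, VehicleID}.
Within {Adjuster, CoverageType, PolicyNo, Premium, Region, VehicleID}: {VehicleID}⁺ ∩ {Adjuster, CoverageType, PolicyNo, Premium, Region, VehicleID} = {Premium, VehicleID}, not the whole set, so VehicleID → Premium violates BCNF; decompose into {Premium, VehicleID} and {Adjuster, CoverageType, PolicyNo, Region, VehicleID}.
{Premium, VehicleID}: every determinant is a superkey — BCNF.
Within {Adjuster, CoverageType, PolicyNo, Region, VehicleID}: {PolicyNo}⁺ ∩ {Adjuster, CoverageType, PolicyNo, Region, VehicleID} = {CoverageType, PolicyNo}, not the whole set, so PolicyNo → CoverageType violates BCNF; decompose into {CoverageType, PolicyNo} and {Adjuster, PolicyNo, Region, VehicleID}.
{CoverageType, PolicyNo}: every determinant is a superkey — BCNF.
{Adjuster, PolicyNo, Region, VehicleID}: every determinant is a superkey — BCNF.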